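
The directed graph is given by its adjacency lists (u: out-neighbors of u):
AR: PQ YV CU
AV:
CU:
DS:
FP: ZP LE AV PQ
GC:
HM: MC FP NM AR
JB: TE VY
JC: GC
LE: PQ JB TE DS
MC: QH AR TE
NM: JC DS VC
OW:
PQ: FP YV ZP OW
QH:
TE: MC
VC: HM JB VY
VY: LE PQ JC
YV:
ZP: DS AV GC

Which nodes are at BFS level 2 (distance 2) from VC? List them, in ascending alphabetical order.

AR, FP, JC, LE, MC, NM, PQ, TE

Level 0: VC
Level 1: HM, JB, VY
Level 2: AR, FP, JC, LE, MC, NM, PQ, TE
Level 3: AV, CU, DS, GC, OW, QH, YV, ZP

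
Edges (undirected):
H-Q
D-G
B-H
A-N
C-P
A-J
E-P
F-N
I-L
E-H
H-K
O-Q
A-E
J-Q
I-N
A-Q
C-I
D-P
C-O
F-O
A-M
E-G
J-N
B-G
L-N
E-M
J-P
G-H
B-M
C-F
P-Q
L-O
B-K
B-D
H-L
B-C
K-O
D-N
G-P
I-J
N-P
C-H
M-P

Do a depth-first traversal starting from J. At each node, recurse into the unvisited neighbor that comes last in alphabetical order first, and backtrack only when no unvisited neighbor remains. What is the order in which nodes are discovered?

Visit J
J → Q
Q → P
P → N
N → L
L → O
O → K
K → H
H → G
G → E
E → M
M → B
B → D
B → C
C → I
C → F
M → A

J → Q → P → N → L → O → K → H → G → E → M → B → D → C → I → F → A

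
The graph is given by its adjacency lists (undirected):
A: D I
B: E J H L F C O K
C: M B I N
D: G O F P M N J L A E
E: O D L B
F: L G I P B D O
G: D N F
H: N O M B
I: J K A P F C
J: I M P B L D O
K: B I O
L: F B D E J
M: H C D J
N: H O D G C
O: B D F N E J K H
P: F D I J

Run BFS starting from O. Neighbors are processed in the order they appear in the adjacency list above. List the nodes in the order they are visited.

O, B, D, F, N, E, J, K, H, L, C, G, P, M, A, I

Visit O; enqueue B, D, F, N, E, J, K, H → queue [B, D, F, N, E, J, K, H]
Visit B; enqueue L, C → queue [D, F, N, E, J, K, H, L, C]
Visit D; enqueue G, P, M, A → queue [F, N, E, J, K, H, L, C, G, P, M, A]
Visit F; enqueue I → queue [N, E, J, K, H, L, C, G, P, M, A, I]
Visit N → queue [E, J, K, H, L, C, G, P, M, A, I]
Visit E → queue [J, K, H, L, C, G, P, M, A, I]
Visit J → queue [K, H, L, C, G, P, M, A, I]
Visit K → queue [H, L, C, G, P, M, A, I]
Visit H → queue [L, C, G, P, M, A, I]
Visit L → queue [C, G, P, M, A, I]
Visit C → queue [G, P, M, A, I]
Visit G → queue [P, M, A, I]
Visit P → queue [M, A, I]
Visit M → queue [A, I]
Visit A → queue [I]
Visit I → queue []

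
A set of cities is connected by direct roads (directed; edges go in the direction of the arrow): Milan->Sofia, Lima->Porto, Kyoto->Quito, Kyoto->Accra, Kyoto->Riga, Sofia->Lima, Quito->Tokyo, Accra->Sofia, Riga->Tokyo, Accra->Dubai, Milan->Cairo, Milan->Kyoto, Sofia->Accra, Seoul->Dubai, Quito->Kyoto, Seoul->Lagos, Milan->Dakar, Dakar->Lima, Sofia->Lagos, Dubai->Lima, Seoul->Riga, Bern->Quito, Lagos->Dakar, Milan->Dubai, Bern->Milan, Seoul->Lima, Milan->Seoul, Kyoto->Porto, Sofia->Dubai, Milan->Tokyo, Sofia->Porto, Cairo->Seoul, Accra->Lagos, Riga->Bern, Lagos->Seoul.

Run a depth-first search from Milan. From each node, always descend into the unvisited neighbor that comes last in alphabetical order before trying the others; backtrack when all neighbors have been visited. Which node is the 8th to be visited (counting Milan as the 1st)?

Riga

Visit Milan
Milan → Tokyo
Milan → Sofia
Sofia → Porto
Sofia → Lima
Sofia → Lagos
Lagos → Seoul
Seoul → Riga
Riga → Bern
Bern → Quito
Quito → Kyoto
Kyoto → Accra
Accra → Dubai
Lagos → Dakar
Milan → Cairo

Visit order: Milan, Tokyo, Sofia, Porto, Lima, Lagos, Seoul, Riga, Bern, Quito, Kyoto, Accra, Dubai, Dakar, Cairo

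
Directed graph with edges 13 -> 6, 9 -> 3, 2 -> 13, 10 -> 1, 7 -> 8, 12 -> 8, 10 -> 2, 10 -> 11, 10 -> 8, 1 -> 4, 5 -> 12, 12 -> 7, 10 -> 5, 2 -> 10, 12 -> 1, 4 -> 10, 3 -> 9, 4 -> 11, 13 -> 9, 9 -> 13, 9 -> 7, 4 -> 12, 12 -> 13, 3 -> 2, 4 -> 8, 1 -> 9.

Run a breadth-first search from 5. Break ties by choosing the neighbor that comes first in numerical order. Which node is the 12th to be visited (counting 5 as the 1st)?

Visit 5; enqueue 12 → queue [12]
Visit 12; enqueue 1, 7, 8, 13 → queue [1, 7, 8, 13]
Visit 1; enqueue 4, 9 → queue [7, 8, 13, 4, 9]
Visit 7 → queue [8, 13, 4, 9]
Visit 8 → queue [13, 4, 9]
Visit 13; enqueue 6 → queue [4, 9, 6]
Visit 4; enqueue 10, 11 → queue [9, 6, 10, 11]
Visit 9; enqueue 3 → queue [6, 10, 11, 3]
Visit 6 → queue [10, 11, 3]
Visit 10; enqueue 2 → queue [11, 3, 2]
Visit 11 → queue [3, 2]
Visit 3 → queue [2]
Visit 2 → queue []

Visit order: 5, 12, 1, 7, 8, 13, 4, 9, 6, 10, 11, 3, 2

3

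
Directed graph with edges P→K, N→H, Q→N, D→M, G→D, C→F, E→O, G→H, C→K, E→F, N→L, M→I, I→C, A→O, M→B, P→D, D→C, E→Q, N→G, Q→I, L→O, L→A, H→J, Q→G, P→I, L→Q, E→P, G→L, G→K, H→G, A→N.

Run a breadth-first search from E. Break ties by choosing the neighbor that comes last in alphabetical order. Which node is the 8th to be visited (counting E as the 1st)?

G

Visit E; enqueue Q, P, O, F → queue [Q, P, O, F]
Visit Q; enqueue N, I, G → queue [P, O, F, N, I, G]
Visit P; enqueue K, D → queue [O, F, N, I, G, K, D]
Visit O → queue [F, N, I, G, K, D]
Visit F → queue [N, I, G, K, D]
Visit N; enqueue L, H → queue [I, G, K, D, L, H]
Visit I; enqueue C → queue [G, K, D, L, H, C]
Visit G → queue [K, D, L, H, C]
Visit K → queue [D, L, H, C]
Visit D; enqueue M → queue [L, H, C, M]
Visit L; enqueue A → queue [H, C, M, A]
Visit H; enqueue J → queue [C, M, A, J]
Visit C → queue [M, A, J]
Visit M; enqueue B → queue [A, J, B]
Visit A → queue [J, B]
Visit J → queue [B]
Visit B → queue []

Visit order: E, Q, P, O, F, N, I, G, K, D, L, H, C, M, A, J, B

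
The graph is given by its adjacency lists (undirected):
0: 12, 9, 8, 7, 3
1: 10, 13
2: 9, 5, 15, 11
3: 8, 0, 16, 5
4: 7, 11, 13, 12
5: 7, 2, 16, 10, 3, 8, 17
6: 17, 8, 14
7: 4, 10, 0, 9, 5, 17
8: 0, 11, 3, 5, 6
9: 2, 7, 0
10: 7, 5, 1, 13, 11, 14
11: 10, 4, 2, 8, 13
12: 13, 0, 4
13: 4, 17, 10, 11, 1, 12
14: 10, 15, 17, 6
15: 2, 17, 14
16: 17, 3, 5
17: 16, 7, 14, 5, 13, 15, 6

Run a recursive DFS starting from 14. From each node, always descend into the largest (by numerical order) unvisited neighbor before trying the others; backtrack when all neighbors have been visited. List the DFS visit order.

14 -> 17 -> 16 -> 5 -> 10 -> 13 -> 12 -> 4 -> 11 -> 8 -> 6 -> 3 -> 0 -> 9 -> 7 -> 2 -> 15 -> 1

Visit 14
14 → 17
17 → 16
16 → 5
5 → 10
10 → 13
13 → 12
12 → 4
4 → 11
11 → 8
8 → 6
8 → 3
3 → 0
0 → 9
9 → 7
9 → 2
2 → 15
13 → 1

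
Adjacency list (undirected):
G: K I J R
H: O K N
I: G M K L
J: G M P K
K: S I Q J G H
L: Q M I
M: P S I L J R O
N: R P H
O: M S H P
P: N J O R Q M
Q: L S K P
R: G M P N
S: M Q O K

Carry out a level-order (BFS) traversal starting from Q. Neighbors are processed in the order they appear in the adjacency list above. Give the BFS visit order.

Visit Q; enqueue L, S, K, P → queue [L, S, K, P]
Visit L; enqueue M, I → queue [S, K, P, M, I]
Visit S; enqueue O → queue [K, P, M, I, O]
Visit K; enqueue J, G, H → queue [P, M, I, O, J, G, H]
Visit P; enqueue N, R → queue [M, I, O, J, G, H, N, R]
Visit M → queue [I, O, J, G, H, N, R]
Visit I → queue [O, J, G, H, N, R]
Visit O → queue [J, G, H, N, R]
Visit J → queue [G, H, N, R]
Visit G → queue [H, N, R]
Visit H → queue [N, R]
Visit N → queue [R]
Visit R → queue []

Q, L, S, K, P, M, I, O, J, G, H, N, R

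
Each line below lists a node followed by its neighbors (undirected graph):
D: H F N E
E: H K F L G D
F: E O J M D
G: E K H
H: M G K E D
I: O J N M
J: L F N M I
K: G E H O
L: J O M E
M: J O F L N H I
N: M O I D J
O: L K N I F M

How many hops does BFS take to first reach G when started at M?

2

Level 0: M
Level 1: F, H, I, J, L, N, O
Level 2: D, E, G, K
G first appears at level 2.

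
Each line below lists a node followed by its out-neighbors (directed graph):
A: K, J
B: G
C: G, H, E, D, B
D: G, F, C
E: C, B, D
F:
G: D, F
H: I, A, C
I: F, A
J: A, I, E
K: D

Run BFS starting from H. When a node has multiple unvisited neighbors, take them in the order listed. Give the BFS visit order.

H, I, A, C, F, K, J, G, E, D, B

Visit H; enqueue I, A, C → queue [I, A, C]
Visit I; enqueue F → queue [A, C, F]
Visit A; enqueue K, J → queue [C, F, K, J]
Visit C; enqueue G, E, D, B → queue [F, K, J, G, E, D, B]
Visit F → queue [K, J, G, E, D, B]
Visit K → queue [J, G, E, D, B]
Visit J → queue [G, E, D, B]
Visit G → queue [E, D, B]
Visit E → queue [D, B]
Visit D → queue [B]
Visit B → queue []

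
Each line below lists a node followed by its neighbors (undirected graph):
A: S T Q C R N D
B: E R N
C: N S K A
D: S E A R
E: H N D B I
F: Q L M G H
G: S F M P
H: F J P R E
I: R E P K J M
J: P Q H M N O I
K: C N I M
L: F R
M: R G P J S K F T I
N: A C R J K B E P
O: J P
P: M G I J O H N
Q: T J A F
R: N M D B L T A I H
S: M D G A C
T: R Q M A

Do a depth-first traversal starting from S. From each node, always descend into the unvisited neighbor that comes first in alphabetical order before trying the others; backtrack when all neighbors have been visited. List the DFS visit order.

S -> A -> C -> K -> I -> E -> B -> N -> J -> H -> F -> G -> M -> P -> O -> R -> D -> L -> T -> Q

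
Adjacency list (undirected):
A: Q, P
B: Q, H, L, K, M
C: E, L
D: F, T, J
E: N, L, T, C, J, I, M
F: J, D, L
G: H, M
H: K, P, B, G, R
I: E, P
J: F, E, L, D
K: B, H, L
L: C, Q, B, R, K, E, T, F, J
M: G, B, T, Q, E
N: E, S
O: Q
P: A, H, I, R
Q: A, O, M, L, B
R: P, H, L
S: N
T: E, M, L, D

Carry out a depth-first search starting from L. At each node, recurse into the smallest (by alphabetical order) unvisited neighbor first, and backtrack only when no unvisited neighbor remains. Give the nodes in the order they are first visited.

Visit L
L → B
B → H
H → G
G → M
M → E
E → C
E → I
I → P
P → A
A → Q
Q → O
P → R
E → J
J → D
D → F
D → T
E → N
N → S
H → K

L B H G M E C I P A Q O R J D F T N S K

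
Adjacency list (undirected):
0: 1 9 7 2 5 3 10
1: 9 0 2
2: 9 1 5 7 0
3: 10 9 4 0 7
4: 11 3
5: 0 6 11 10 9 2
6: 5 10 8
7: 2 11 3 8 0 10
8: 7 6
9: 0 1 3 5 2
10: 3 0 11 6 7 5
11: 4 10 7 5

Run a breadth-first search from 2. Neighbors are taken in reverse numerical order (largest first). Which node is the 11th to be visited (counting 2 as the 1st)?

Visit 2; enqueue 9, 7, 5, 1, 0 → queue [9, 7, 5, 1, 0]
Visit 9; enqueue 3 → queue [7, 5, 1, 0, 3]
Visit 7; enqueue 11, 10, 8 → queue [5, 1, 0, 3, 11, 10, 8]
Visit 5; enqueue 6 → queue [1, 0, 3, 11, 10, 8, 6]
Visit 1 → queue [0, 3, 11, 10, 8, 6]
Visit 0 → queue [3, 11, 10, 8, 6]
Visit 3; enqueue 4 → queue [11, 10, 8, 6, 4]
Visit 11 → queue [10, 8, 6, 4]
Visit 10 → queue [8, 6, 4]
Visit 8 → queue [6, 4]
Visit 6 → queue [4]
Visit 4 → queue []

Visit order: 2, 9, 7, 5, 1, 0, 3, 11, 10, 8, 6, 4

6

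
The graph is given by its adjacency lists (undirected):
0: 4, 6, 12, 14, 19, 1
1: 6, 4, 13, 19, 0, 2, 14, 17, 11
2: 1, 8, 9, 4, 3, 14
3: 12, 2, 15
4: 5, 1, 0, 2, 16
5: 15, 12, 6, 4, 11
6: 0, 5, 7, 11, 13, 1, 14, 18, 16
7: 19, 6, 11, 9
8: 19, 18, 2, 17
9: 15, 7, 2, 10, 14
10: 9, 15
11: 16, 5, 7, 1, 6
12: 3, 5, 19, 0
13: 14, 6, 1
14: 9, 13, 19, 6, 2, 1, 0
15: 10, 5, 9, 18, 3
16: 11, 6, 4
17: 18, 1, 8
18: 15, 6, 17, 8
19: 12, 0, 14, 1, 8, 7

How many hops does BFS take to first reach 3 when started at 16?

Level 0: 16
Level 1: 4, 6, 11
Level 2: 0, 1, 2, 5, 7, 13, 14, 18
Level 3: 3, 8, 9, 12, 15, 17, 19
Level 4: 10
3 first appears at level 3.

3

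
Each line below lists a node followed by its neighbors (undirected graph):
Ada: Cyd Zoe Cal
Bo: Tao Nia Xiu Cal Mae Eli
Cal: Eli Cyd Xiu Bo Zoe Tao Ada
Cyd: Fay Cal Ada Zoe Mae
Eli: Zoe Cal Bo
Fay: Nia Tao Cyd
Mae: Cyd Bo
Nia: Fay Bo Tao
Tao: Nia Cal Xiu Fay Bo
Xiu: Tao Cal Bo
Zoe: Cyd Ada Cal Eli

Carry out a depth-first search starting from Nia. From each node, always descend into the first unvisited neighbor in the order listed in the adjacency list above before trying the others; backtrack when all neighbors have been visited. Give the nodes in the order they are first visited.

Nia Fay Tao Cal Eli Zoe Cyd Ada Mae Bo Xiu

Visit Nia
Nia → Fay
Fay → Tao
Tao → Cal
Cal → Eli
Eli → Zoe
Zoe → Cyd
Cyd → Ada
Cyd → Mae
Mae → Bo
Bo → Xiu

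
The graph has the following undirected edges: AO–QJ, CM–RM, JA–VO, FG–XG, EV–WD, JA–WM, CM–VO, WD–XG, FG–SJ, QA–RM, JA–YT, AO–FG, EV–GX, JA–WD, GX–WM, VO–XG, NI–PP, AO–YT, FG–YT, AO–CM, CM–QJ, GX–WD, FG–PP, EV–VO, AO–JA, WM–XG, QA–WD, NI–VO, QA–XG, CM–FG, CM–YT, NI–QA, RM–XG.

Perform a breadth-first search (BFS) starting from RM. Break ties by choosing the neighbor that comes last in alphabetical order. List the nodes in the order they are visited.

RM XG QA CM WM WD VO FG NI YT QJ AO JA GX EV SJ PP

Visit RM; enqueue XG, QA, CM → queue [XG, QA, CM]
Visit XG; enqueue WM, WD, VO, FG → queue [QA, CM, WM, WD, VO, FG]
Visit QA; enqueue NI → queue [CM, WM, WD, VO, FG, NI]
Visit CM; enqueue YT, QJ, AO → queue [WM, WD, VO, FG, NI, YT, QJ, AO]
Visit WM; enqueue JA, GX → queue [WD, VO, FG, NI, YT, QJ, AO, JA, GX]
Visit WD; enqueue EV → queue [VO, FG, NI, YT, QJ, AO, JA, GX, EV]
Visit VO → queue [FG, NI, YT, QJ, AO, JA, GX, EV]
Visit FG; enqueue SJ, PP → queue [NI, YT, QJ, AO, JA, GX, EV, SJ, PP]
Visit NI → queue [YT, QJ, AO, JA, GX, EV, SJ, PP]
Visit YT → queue [QJ, AO, JA, GX, EV, SJ, PP]
Visit QJ → queue [AO, JA, GX, EV, SJ, PP]
Visit AO → queue [JA, GX, EV, SJ, PP]
Visit JA → queue [GX, EV, SJ, PP]
Visit GX → queue [EV, SJ, PP]
Visit EV → queue [SJ, PP]
Visit SJ → queue [PP]
Visit PP → queue []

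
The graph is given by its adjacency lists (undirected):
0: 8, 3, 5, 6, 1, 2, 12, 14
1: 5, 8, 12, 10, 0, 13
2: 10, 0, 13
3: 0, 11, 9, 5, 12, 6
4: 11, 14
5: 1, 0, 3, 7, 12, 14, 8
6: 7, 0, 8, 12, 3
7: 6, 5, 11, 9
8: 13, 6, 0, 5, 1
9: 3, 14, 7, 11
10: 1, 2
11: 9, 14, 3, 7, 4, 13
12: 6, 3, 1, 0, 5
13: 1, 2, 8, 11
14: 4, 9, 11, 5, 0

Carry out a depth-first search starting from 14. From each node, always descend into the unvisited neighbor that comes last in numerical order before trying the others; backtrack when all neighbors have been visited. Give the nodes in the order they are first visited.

Visit 14
14 → 11
11 → 13
13 → 8
8 → 6
6 → 12
12 → 5
5 → 7
7 → 9
9 → 3
3 → 0
0 → 2
2 → 10
10 → 1
11 → 4

14, 11, 13, 8, 6, 12, 5, 7, 9, 3, 0, 2, 10, 1, 4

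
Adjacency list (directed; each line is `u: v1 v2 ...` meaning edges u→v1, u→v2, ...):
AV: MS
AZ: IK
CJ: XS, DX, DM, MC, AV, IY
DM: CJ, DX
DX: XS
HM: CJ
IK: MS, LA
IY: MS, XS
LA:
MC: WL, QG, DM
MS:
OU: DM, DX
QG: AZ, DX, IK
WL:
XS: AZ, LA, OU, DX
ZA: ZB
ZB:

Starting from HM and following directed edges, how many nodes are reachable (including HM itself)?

15

BFS from HM visits: HM, CJ, XS, DX, DM, MC, AV, IY, AZ, LA, OU, WL, QG, MS, IK
Reachable nodes: 15 of 17 total.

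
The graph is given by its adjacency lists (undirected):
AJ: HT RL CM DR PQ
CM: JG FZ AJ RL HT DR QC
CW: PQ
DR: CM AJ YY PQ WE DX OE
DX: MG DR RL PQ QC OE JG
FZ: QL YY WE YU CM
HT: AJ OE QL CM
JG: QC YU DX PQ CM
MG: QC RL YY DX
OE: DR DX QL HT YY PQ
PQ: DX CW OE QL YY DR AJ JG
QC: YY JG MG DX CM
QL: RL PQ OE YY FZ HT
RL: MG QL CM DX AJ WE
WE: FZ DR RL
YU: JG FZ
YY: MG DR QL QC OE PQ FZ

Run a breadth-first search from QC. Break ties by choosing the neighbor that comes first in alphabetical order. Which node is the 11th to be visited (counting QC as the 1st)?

RL

Visit QC; enqueue CM, DX, JG, MG, YY → queue [CM, DX, JG, MG, YY]
Visit CM; enqueue AJ, DR, FZ, HT, RL → queue [DX, JG, MG, YY, AJ, DR, FZ, HT, RL]
Visit DX; enqueue OE, PQ → queue [JG, MG, YY, AJ, DR, FZ, HT, RL, OE, PQ]
Visit JG; enqueue YU → queue [MG, YY, AJ, DR, FZ, HT, RL, OE, PQ, YU]
Visit MG → queue [YY, AJ, DR, FZ, HT, RL, OE, PQ, YU]
Visit YY; enqueue QL → queue [AJ, DR, FZ, HT, RL, OE, PQ, YU, QL]
Visit AJ → queue [DR, FZ, HT, RL, OE, PQ, YU, QL]
Visit DR; enqueue WE → queue [FZ, HT, RL, OE, PQ, YU, QL, WE]
Visit FZ → queue [HT, RL, OE, PQ, YU, QL, WE]
Visit HT → queue [RL, OE, PQ, YU, QL, WE]
Visit RL → queue [OE, PQ, YU, QL, WE]
Visit OE → queue [PQ, YU, QL, WE]
Visit PQ; enqueue CW → queue [YU, QL, WE, CW]
Visit YU → queue [QL, WE, CW]
Visit QL → queue [WE, CW]
Visit WE → queue [CW]
Visit CW → queue []

Visit order: QC, CM, DX, JG, MG, YY, AJ, DR, FZ, HT, RL, OE, PQ, YU, QL, WE, CW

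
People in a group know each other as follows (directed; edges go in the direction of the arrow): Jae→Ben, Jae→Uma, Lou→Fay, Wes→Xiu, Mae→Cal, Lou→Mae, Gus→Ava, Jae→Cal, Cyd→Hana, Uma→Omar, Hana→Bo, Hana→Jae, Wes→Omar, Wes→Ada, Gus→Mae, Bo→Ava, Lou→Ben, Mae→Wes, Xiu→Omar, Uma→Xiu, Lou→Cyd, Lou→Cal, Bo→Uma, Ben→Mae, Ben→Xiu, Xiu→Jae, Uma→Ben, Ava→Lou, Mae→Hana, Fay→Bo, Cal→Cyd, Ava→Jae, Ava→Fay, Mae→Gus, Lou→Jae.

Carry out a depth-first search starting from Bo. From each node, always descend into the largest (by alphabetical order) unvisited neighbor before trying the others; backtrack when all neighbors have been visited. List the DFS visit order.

Bo, Uma, Xiu, Omar, Jae, Cal, Cyd, Hana, Ben, Mae, Wes, Ada, Gus, Ava, Lou, Fay

Visit Bo
Bo → Uma
Uma → Xiu
Xiu → Omar
Xiu → Jae
Jae → Cal
Cal → Cyd
Cyd → Hana
Jae → Ben
Ben → Mae
Mae → Wes
Wes → Ada
Mae → Gus
Gus → Ava
Ava → Lou
Lou → Fay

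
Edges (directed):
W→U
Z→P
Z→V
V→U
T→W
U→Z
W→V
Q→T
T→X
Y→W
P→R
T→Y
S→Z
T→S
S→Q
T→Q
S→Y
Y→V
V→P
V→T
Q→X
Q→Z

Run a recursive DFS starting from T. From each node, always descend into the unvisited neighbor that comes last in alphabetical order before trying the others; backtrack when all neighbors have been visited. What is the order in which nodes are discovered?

T → Y → W → V → U → Z → P → R → X → S → Q

Visit T
T → Y
Y → W
W → V
V → U
U → Z
Z → P
P → R
T → X
T → S
S → Q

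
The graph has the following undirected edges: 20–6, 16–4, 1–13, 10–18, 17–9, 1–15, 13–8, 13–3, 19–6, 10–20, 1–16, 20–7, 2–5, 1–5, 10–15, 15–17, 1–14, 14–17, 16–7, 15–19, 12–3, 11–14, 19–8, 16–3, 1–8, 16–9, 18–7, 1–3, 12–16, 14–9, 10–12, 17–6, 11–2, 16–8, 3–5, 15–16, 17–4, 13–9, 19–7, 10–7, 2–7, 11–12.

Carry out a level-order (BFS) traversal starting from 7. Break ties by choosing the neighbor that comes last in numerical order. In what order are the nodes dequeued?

7 -> 20 -> 19 -> 18 -> 16 -> 10 -> 2 -> 6 -> 15 -> 8 -> 12 -> 9 -> 4 -> 3 -> 1 -> 11 -> 5 -> 17 -> 13 -> 14

Visit 7; enqueue 20, 19, 18, 16, 10, 2 → queue [20, 19, 18, 16, 10, 2]
Visit 20; enqueue 6 → queue [19, 18, 16, 10, 2, 6]
Visit 19; enqueue 15, 8 → queue [18, 16, 10, 2, 6, 15, 8]
Visit 18 → queue [16, 10, 2, 6, 15, 8]
Visit 16; enqueue 12, 9, 4, 3, 1 → queue [10, 2, 6, 15, 8, 12, 9, 4, 3, 1]
Visit 10 → queue [2, 6, 15, 8, 12, 9, 4, 3, 1]
Visit 2; enqueue 11, 5 → queue [6, 15, 8, 12, 9, 4, 3, 1, 11, 5]
Visit 6; enqueue 17 → queue [15, 8, 12, 9, 4, 3, 1, 11, 5, 17]
Visit 15 → queue [8, 12, 9, 4, 3, 1, 11, 5, 17]
Visit 8; enqueue 13 → queue [12, 9, 4, 3, 1, 11, 5, 17, 13]
Visit 12 → queue [9, 4, 3, 1, 11, 5, 17, 13]
Visit 9; enqueue 14 → queue [4, 3, 1, 11, 5, 17, 13, 14]
Visit 4 → queue [3, 1, 11, 5, 17, 13, 14]
Visit 3 → queue [1, 11, 5, 17, 13, 14]
Visit 1 → queue [11, 5, 17, 13, 14]
Visit 11 → queue [5, 17, 13, 14]
Visit 5 → queue [17, 13, 14]
Visit 17 → queue [13, 14]
Visit 13 → queue [14]
Visit 14 → queue []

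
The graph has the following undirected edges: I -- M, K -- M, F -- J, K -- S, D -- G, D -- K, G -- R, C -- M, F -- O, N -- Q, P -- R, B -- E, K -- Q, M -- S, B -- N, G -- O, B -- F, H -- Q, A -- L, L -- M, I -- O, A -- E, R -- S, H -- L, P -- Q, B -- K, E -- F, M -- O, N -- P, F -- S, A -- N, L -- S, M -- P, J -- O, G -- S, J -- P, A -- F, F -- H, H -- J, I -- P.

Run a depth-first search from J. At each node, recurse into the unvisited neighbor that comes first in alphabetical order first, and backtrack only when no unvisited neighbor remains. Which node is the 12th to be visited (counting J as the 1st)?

Visit J
J → F
F → A
A → E
E → B
B → K
K → D
D → G
G → O
O → I
I → M
M → C
M → L
L → H
H → Q
Q → N
N → P
P → R
R → S

Visit order: J, F, A, E, B, K, D, G, O, I, M, C, L, H, Q, N, P, R, S

C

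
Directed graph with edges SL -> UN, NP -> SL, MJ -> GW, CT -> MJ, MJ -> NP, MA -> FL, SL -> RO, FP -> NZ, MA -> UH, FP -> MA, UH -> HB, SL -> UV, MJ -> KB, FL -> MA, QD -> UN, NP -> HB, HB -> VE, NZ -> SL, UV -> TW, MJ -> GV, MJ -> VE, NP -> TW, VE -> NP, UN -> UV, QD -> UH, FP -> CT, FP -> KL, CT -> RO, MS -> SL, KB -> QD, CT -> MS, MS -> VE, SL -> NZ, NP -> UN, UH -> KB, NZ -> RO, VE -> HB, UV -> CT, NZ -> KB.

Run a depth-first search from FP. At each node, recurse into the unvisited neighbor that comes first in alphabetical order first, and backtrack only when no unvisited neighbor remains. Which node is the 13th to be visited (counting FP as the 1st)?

Visit FP
FP → CT
CT → MJ
MJ → GV
MJ → GW
MJ → KB
KB → QD
QD → UH
UH → HB
HB → VE
VE → NP
NP → SL
SL → NZ
NZ → RO
SL → UN
UN → UV
UV → TW
CT → MS
FP → KL
FP → MA
MA → FL

Visit order: FP, CT, MJ, GV, GW, KB, QD, UH, HB, VE, NP, SL, NZ, RO, UN, UV, TW, MS, KL, MA, FL

NZ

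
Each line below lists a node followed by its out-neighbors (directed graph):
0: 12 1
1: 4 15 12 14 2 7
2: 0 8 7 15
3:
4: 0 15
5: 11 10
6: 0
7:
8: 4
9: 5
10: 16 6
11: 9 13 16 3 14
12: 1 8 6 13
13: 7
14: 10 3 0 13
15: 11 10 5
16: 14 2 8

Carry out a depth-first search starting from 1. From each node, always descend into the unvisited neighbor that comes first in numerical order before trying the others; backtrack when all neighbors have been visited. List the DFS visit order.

Visit 1
1 → 2
2 → 0
0 → 12
12 → 6
12 → 8
8 → 4
4 → 15
15 → 5
5 → 10
10 → 16
16 → 14
14 → 3
14 → 13
13 → 7
5 → 11
11 → 9

1, 2, 0, 12, 6, 8, 4, 15, 5, 10, 16, 14, 3, 13, 7, 11, 9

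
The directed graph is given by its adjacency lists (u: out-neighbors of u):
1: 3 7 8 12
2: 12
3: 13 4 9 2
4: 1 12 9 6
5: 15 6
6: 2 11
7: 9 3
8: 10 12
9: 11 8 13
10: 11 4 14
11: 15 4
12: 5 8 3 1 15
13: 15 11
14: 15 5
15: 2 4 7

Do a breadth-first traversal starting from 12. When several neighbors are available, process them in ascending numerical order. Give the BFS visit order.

12 → 1 → 3 → 5 → 8 → 15 → 7 → 2 → 4 → 9 → 13 → 6 → 10 → 11 → 14

Visit 12; enqueue 1, 3, 5, 8, 15 → queue [1, 3, 5, 8, 15]
Visit 1; enqueue 7 → queue [3, 5, 8, 15, 7]
Visit 3; enqueue 2, 4, 9, 13 → queue [5, 8, 15, 7, 2, 4, 9, 13]
Visit 5; enqueue 6 → queue [8, 15, 7, 2, 4, 9, 13, 6]
Visit 8; enqueue 10 → queue [15, 7, 2, 4, 9, 13, 6, 10]
Visit 15 → queue [7, 2, 4, 9, 13, 6, 10]
Visit 7 → queue [2, 4, 9, 13, 6, 10]
Visit 2 → queue [4, 9, 13, 6, 10]
Visit 4 → queue [9, 13, 6, 10]
Visit 9; enqueue 11 → queue [13, 6, 10, 11]
Visit 13 → queue [6, 10, 11]
Visit 6 → queue [10, 11]
Visit 10; enqueue 14 → queue [11, 14]
Visit 11 → queue [14]
Visit 14 → queue []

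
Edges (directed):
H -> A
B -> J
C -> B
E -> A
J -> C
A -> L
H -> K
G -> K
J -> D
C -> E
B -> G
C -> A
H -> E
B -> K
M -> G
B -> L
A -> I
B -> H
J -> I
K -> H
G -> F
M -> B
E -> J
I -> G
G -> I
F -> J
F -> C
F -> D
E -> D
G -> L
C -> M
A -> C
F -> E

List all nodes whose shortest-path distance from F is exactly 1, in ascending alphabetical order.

Level 0: F
Level 1: C, D, E, J
Level 2: A, B, I, M
Level 3: G, H, K, L

C, D, E, J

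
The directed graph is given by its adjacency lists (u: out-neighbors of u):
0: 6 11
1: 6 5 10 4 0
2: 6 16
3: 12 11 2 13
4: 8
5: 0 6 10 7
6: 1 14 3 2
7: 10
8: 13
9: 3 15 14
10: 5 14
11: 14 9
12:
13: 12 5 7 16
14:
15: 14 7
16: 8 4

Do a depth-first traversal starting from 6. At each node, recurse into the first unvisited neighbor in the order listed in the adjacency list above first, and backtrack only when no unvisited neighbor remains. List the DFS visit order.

Visit 6
6 → 1
1 → 5
5 → 0
0 → 11
11 → 14
11 → 9
9 → 3
3 → 12
3 → 2
2 → 16
16 → 8
8 → 13
13 → 7
7 → 10
16 → 4
9 → 15

6, 1, 5, 0, 11, 14, 9, 3, 12, 2, 16, 8, 13, 7, 10, 4, 15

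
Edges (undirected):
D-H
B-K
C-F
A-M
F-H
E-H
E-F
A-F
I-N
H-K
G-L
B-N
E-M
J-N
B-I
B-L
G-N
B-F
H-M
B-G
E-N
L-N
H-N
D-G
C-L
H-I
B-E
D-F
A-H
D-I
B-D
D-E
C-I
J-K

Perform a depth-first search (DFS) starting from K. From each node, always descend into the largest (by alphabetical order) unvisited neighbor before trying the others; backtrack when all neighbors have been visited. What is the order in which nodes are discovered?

K, J, N, L, G, D, I, H, M, E, F, C, B, A

Visit K
K → J
J → N
N → L
L → G
G → D
D → I
I → H
H → M
M → E
E → F
F → C
F → B
F → A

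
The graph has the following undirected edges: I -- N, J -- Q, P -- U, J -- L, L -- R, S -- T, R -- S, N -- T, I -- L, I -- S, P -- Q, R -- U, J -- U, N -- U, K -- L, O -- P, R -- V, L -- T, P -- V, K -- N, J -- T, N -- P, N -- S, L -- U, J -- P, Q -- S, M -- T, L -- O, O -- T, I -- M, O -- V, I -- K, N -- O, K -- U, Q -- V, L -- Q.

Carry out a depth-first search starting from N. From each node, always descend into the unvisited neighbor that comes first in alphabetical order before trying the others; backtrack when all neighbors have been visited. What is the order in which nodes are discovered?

N I K L J P O T M S Q V R U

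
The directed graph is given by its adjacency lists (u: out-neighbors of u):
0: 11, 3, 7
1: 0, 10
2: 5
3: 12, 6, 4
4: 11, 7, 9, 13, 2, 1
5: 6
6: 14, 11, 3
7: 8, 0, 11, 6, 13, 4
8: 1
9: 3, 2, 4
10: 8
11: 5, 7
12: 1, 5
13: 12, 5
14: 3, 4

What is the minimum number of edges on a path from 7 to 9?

Level 0: 7
Level 1: 0, 4, 6, 8, 11, 13
Level 2: 1, 2, 3, 5, 9, 12, 14
Level 3: 10
9 first appears at level 2.

2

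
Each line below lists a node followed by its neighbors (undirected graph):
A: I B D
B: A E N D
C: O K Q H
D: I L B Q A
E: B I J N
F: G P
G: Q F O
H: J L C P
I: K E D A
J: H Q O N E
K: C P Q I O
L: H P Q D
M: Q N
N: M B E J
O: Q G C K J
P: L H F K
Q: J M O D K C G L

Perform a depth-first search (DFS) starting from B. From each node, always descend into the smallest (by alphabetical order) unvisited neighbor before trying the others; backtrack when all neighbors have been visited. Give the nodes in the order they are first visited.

Visit B
B → A
A → D
D → I
I → E
E → J
J → H
H → C
C → K
K → O
O → G
G → F
F → P
P → L
L → Q
Q → M
M → N

B -> A -> D -> I -> E -> J -> H -> C -> K -> O -> G -> F -> P -> L -> Q -> M -> N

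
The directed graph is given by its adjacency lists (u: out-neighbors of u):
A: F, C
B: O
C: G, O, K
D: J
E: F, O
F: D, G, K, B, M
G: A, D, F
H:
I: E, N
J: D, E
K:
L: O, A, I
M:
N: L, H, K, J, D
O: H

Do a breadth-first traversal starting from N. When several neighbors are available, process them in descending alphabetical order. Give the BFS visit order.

N, L, K, J, H, D, O, I, A, E, F, C, M, G, B

Visit N; enqueue L, K, J, H, D → queue [L, K, J, H, D]
Visit L; enqueue O, I, A → queue [K, J, H, D, O, I, A]
Visit K → queue [J, H, D, O, I, A]
Visit J; enqueue E → queue [H, D, O, I, A, E]
Visit H → queue [D, O, I, A, E]
Visit D → queue [O, I, A, E]
Visit O → queue [I, A, E]
Visit I → queue [A, E]
Visit A; enqueue F, C → queue [E, F, C]
Visit E → queue [F, C]
Visit F; enqueue M, G, B → queue [C, M, G, B]
Visit C → queue [M, G, B]
Visit M → queue [G, B]
Visit G → queue [B]
Visit B → queue []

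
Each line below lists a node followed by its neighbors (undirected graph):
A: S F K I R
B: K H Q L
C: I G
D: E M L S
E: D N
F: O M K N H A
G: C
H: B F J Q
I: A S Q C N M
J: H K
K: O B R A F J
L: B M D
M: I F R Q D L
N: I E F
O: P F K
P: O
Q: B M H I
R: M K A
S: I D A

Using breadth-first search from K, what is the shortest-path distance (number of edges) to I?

Level 0: K
Level 1: A, B, F, J, O, R
Level 2: H, I, L, M, N, P, Q, S
Level 3: C, D, E
Level 4: G
I first appears at level 2.

2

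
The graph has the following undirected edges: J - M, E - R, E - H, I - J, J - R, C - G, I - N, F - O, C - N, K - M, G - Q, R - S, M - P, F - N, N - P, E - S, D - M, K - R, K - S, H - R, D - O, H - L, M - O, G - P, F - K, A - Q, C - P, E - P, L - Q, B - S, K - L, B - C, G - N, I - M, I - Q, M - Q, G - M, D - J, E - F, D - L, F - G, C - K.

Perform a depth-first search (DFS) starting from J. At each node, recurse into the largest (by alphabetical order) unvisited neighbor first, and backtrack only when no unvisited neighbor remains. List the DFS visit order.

J, R, S, K, M, Q, L, H, E, P, N, I, G, F, O, D, C, B, A

Visit J
J → R
R → S
S → K
K → M
M → Q
Q → L
L → H
H → E
E → P
P → N
N → I
N → G
G → F
F → O
O → D
G → C
C → B
Q → A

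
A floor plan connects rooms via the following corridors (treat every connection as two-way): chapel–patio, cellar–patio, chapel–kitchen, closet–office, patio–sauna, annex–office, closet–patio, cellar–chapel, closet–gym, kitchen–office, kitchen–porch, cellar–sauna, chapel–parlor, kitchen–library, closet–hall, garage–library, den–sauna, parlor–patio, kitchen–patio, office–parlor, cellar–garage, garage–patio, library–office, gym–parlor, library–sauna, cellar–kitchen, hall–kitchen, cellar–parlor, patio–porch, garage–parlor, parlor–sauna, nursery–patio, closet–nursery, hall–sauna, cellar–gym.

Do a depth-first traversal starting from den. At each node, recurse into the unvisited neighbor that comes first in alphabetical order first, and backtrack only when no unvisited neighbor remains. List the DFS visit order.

den, sauna, cellar, chapel, kitchen, hall, closet, gym, parlor, garage, library, office, annex, patio, nursery, porch

Visit den
den → sauna
sauna → cellar
cellar → chapel
chapel → kitchen
kitchen → hall
hall → closet
closet → gym
gym → parlor
parlor → garage
garage → library
library → office
office → annex
garage → patio
patio → nursery
patio → porch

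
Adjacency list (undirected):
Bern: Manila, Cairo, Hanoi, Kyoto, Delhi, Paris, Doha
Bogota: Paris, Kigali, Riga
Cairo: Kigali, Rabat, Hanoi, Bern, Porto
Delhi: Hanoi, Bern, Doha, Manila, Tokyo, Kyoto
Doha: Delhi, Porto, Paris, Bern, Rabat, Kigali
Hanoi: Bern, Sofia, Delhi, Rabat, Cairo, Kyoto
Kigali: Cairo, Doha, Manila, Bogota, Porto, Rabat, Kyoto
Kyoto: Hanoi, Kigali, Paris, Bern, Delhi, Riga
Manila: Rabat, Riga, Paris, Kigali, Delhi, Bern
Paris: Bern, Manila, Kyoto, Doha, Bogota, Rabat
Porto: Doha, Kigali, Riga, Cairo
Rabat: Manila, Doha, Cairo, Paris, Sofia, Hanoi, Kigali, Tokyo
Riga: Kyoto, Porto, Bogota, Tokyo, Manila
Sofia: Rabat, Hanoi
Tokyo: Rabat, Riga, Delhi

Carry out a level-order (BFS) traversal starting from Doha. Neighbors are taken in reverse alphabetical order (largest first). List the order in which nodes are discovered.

Doha, Rabat, Porto, Paris, Kigali, Delhi, Bern, Tokyo, Sofia, Manila, Hanoi, Cairo, Riga, Kyoto, Bogota

Visit Doha; enqueue Rabat, Porto, Paris, Kigali, Delhi, Bern → queue [Rabat, Porto, Paris, Kigali, Delhi, Bern]
Visit Rabat; enqueue Tokyo, Sofia, Manila, Hanoi, Cairo → queue [Porto, Paris, Kigali, Delhi, Bern, Tokyo, Sofia, Manila, Hanoi, Cairo]
Visit Porto; enqueue Riga → queue [Paris, Kigali, Delhi, Bern, Tokyo, Sofia, Manila, Hanoi, Cairo, Riga]
Visit Paris; enqueue Kyoto, Bogota → queue [Kigali, Delhi, Bern, Tokyo, Sofia, Manila, Hanoi, Cairo, Riga, Kyoto, Bogota]
Visit Kigali → queue [Delhi, Bern, Tokyo, Sofia, Manila, Hanoi, Cairo, Riga, Kyoto, Bogota]
Visit Delhi → queue [Bern, Tokyo, Sofia, Manila, Hanoi, Cairo, Riga, Kyoto, Bogota]
Visit Bern → queue [Tokyo, Sofia, Manila, Hanoi, Cairo, Riga, Kyoto, Bogota]
Visit Tokyo → queue [Sofia, Manila, Hanoi, Cairo, Riga, Kyoto, Bogota]
Visit Sofia → queue [Manila, Hanoi, Cairo, Riga, Kyoto, Bogota]
Visit Manila → queue [Hanoi, Cairo, Riga, Kyoto, Bogota]
Visit Hanoi → queue [Cairo, Riga, Kyoto, Bogota]
Visit Cairo → queue [Riga, Kyoto, Bogota]
Visit Riga → queue [Kyoto, Bogota]
Visit Kyoto → queue [Bogota]
Visit Bogota → queue []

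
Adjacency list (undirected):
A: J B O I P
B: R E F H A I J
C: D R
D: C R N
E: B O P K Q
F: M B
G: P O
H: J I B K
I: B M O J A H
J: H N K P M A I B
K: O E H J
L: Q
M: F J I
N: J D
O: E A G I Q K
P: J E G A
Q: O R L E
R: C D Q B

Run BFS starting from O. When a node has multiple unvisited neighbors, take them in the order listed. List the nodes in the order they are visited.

O, E, A, G, I, Q, K, B, P, J, M, H, R, L, F, N, C, D

Visit O; enqueue E, A, G, I, Q, K → queue [E, A, G, I, Q, K]
Visit E; enqueue B, P → queue [A, G, I, Q, K, B, P]
Visit A; enqueue J → queue [G, I, Q, K, B, P, J]
Visit G → queue [I, Q, K, B, P, J]
Visit I; enqueue M, H → queue [Q, K, B, P, J, M, H]
Visit Q; enqueue R, L → queue [K, B, P, J, M, H, R, L]
Visit K → queue [B, P, J, M, H, R, L]
Visit B; enqueue F → queue [P, J, M, H, R, L, F]
Visit P → queue [J, M, H, R, L, F]
Visit J; enqueue N → queue [M, H, R, L, F, N]
Visit M → queue [H, R, L, F, N]
Visit H → queue [R, L, F, N]
Visit R; enqueue C, D → queue [L, F, N, C, D]
Visit L → queue [F, N, C, D]
Visit F → queue [N, C, D]
Visit N → queue [C, D]
Visit C → queue [D]
Visit D → queue []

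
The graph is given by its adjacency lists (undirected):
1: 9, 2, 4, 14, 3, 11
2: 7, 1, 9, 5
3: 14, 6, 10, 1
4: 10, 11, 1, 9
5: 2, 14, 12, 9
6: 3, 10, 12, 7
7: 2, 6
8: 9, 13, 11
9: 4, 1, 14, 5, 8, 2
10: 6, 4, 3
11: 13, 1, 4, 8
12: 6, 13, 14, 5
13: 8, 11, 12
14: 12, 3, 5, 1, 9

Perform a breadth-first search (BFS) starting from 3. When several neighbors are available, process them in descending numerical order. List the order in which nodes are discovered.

Visit 3; enqueue 14, 10, 6, 1 → queue [14, 10, 6, 1]
Visit 14; enqueue 12, 9, 5 → queue [10, 6, 1, 12, 9, 5]
Visit 10; enqueue 4 → queue [6, 1, 12, 9, 5, 4]
Visit 6; enqueue 7 → queue [1, 12, 9, 5, 4, 7]
Visit 1; enqueue 11, 2 → queue [12, 9, 5, 4, 7, 11, 2]
Visit 12; enqueue 13 → queue [9, 5, 4, 7, 11, 2, 13]
Visit 9; enqueue 8 → queue [5, 4, 7, 11, 2, 13, 8]
Visit 5 → queue [4, 7, 11, 2, 13, 8]
Visit 4 → queue [7, 11, 2, 13, 8]
Visit 7 → queue [11, 2, 13, 8]
Visit 11 → queue [2, 13, 8]
Visit 2 → queue [13, 8]
Visit 13 → queue [8]
Visit 8 → queue []

3 → 14 → 10 → 6 → 1 → 12 → 9 → 5 → 4 → 7 → 11 → 2 → 13 → 8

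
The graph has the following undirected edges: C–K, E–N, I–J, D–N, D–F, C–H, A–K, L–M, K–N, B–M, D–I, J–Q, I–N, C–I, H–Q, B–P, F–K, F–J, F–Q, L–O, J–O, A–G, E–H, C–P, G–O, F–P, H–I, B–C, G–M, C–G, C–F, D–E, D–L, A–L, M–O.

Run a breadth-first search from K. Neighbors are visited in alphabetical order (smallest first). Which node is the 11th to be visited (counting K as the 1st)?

Visit K; enqueue A, C, F, N → queue [A, C, F, N]
Visit A; enqueue G, L → queue [C, F, N, G, L]
Visit C; enqueue B, H, I, P → queue [F, N, G, L, B, H, I, P]
Visit F; enqueue D, J, Q → queue [N, G, L, B, H, I, P, D, J, Q]
Visit N; enqueue E → queue [G, L, B, H, I, P, D, J, Q, E]
Visit G; enqueue M, O → queue [L, B, H, I, P, D, J, Q, E, M, O]
Visit L → queue [B, H, I, P, D, J, Q, E, M, O]
Visit B → queue [H, I, P, D, J, Q, E, M, O]
Visit H → queue [I, P, D, J, Q, E, M, O]
Visit I → queue [P, D, J, Q, E, M, O]
Visit P → queue [D, J, Q, E, M, O]
Visit D → queue [J, Q, E, M, O]
Visit J → queue [Q, E, M, O]
Visit Q → queue [E, M, O]
Visit E → queue [M, O]
Visit M → queue [O]
Visit O → queue []

Visit order: K, A, C, F, N, G, L, B, H, I, P, D, J, Q, E, M, O

P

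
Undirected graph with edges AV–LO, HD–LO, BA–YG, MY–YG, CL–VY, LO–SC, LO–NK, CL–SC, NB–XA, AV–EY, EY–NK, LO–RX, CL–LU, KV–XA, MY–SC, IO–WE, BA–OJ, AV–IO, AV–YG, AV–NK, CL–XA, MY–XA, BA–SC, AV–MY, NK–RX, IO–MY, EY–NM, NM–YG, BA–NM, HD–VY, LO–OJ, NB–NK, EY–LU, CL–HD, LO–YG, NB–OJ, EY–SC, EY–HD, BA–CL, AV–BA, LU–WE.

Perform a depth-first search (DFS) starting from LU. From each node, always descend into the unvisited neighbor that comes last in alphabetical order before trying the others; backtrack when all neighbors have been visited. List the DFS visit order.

LU → WE → IO → MY → YG → NM → EY → SC → LO → RX → NK → NB → XA → KV → CL → VY → HD → BA → OJ → AV

Visit LU
LU → WE
WE → IO
IO → MY
MY → YG
YG → NM
NM → EY
EY → SC
SC → LO
LO → RX
RX → NK
NK → NB
NB → XA
XA → KV
XA → CL
CL → VY
VY → HD
CL → BA
BA → OJ
BA → AV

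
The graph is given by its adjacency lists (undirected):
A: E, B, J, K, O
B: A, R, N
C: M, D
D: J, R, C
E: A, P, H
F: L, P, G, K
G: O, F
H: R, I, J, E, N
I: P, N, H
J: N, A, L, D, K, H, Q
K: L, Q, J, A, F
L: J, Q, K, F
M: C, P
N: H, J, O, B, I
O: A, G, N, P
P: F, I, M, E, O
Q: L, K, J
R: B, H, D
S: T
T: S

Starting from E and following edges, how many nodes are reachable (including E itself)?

BFS from E visits: E, P, H, A, O, M, I, F, R, N, J, K, B, G, C, L, D, Q
Reachable nodes: 18 of 20 total.

18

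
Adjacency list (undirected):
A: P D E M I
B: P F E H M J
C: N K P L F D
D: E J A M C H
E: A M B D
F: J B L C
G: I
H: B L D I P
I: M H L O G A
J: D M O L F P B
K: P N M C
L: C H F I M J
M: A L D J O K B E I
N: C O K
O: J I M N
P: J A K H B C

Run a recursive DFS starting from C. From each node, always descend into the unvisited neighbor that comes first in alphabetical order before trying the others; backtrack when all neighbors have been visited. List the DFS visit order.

C D A E B F J L H I G M K N O P

Visit C
C → D
D → A
A → E
E → B
B → F
F → J
J → L
L → H
H → I
I → G
I → M
M → K
K → N
N → O
K → P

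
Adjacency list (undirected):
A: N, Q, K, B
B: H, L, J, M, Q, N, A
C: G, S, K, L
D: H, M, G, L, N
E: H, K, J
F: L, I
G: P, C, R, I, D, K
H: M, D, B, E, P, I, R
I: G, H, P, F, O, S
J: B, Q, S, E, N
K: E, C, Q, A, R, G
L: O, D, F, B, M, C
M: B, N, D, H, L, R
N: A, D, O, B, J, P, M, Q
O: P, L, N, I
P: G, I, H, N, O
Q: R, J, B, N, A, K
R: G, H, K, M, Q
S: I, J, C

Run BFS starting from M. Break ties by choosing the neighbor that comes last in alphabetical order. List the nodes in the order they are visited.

Visit M; enqueue R, N, L, H, D, B → queue [R, N, L, H, D, B]
Visit R; enqueue Q, K, G → queue [N, L, H, D, B, Q, K, G]
Visit N; enqueue P, O, J, A → queue [L, H, D, B, Q, K, G, P, O, J, A]
Visit L; enqueue F, C → queue [H, D, B, Q, K, G, P, O, J, A, F, C]
Visit H; enqueue I, E → queue [D, B, Q, K, G, P, O, J, A, F, C, I, E]
Visit D → queue [B, Q, K, G, P, O, J, A, F, C, I, E]
Visit B → queue [Q, K, G, P, O, J, A, F, C, I, E]
Visit Q → queue [K, G, P, O, J, A, F, C, I, E]
Visit K → queue [G, P, O, J, A, F, C, I, E]
Visit G → queue [P, O, J, A, F, C, I, E]
Visit P → queue [O, J, A, F, C, I, E]
Visit O → queue [J, A, F, C, I, E]
Visit J; enqueue S → queue [A, F, C, I, E, S]
Visit A → queue [F, C, I, E, S]
Visit F → queue [C, I, E, S]
Visit C → queue [I, E, S]
Visit I → queue [E, S]
Visit E → queue [S]
Visit S → queue []

M, R, N, L, H, D, B, Q, K, G, P, O, J, A, F, C, I, E, S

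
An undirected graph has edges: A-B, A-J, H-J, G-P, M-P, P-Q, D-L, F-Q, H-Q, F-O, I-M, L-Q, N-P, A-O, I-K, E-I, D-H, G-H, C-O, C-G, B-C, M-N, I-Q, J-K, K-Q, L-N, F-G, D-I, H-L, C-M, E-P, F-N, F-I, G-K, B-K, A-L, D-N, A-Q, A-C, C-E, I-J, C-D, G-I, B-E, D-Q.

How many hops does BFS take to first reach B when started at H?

Level 0: H
Level 1: D, G, J, L, Q
Level 2: A, C, F, I, K, N, P
Level 3: B, E, M, O
B first appears at level 3.

3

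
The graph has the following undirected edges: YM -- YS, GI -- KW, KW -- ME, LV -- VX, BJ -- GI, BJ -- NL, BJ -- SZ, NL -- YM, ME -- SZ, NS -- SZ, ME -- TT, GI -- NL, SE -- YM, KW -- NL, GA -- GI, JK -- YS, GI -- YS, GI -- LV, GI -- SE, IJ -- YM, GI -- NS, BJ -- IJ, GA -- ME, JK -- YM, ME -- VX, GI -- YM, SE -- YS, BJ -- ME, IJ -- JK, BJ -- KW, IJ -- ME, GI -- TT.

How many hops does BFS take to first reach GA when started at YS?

2

Level 0: YS
Level 1: GI, JK, SE, YM
Level 2: BJ, GA, IJ, KW, LV, NL, NS, TT
Level 3: ME, SZ, VX
GA first appears at level 2.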